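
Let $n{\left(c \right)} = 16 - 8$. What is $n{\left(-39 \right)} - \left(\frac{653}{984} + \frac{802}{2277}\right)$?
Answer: $\frac{5216165}{746856} \approx 6.9842$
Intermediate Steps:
$n{\left(c \right)} = 8$ ($n{\left(c \right)} = 16 - 8 = 8$)
$n{\left(-39 \right)} - \left(\frac{653}{984} + \frac{802}{2277}\right) = 8 - \left(\frac{653}{984} + \frac{802}{2277}\right) = 8 - \frac{758683}{746856} = \frac{5216165}{746856}$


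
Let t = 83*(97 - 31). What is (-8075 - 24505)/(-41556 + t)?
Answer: 5430/6013 ≈ 0.90304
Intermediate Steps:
t = 5478 (t = 83*66 = 5478)
(-8075 - 24505)/(-41556 + t) = (-8075 - 24505)/(-41556 + 5478) = -32580/(-36078) = -32580*(-1/36078) = 5430/6013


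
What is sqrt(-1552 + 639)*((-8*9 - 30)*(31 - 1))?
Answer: -3060*I*sqrt(913) ≈ -92461.0*I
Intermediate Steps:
sqrt(-1552 + 639)*((-8*9 - 30)*(31 - 1)) = sqrt(-913)*((-72 - 30)*30) = (I*sqrt(913))*(-102*30) = (I*sqrt(913))*(-3060) = -3060*I*sqrt(913)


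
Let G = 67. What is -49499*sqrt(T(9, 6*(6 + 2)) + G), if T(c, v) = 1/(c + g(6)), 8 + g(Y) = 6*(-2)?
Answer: -197996*sqrt(506)/11 ≈ -4.0489e+5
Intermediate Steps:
g(Y) = -20 (g(Y) = -8 + 6*(-2) = -8 - 12 = -20)
T(c, v) = 1/(-20 + c) (T(c, v) = 1/(c - 20) = 1/(-20 + c))
-49499*sqrt(T(9, 6*(6 + 2)) + G) = -49499*sqrt(1/(-20 + 9) + 67) = -49499*sqrt(1/(-11) + 67) = -49499*sqrt(-1/11 + 67) = -197996*sqrt(506)/11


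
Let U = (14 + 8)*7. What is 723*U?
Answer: 111342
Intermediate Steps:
U = 154 (U = 22*7 = 154)
723*U = 723*154 = 111342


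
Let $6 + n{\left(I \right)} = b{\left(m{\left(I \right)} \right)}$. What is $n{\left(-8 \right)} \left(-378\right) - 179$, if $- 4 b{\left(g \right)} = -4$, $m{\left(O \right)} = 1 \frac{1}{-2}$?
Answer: $1711$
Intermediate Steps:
$m{\left(O \right)} = - \frac{1}{2}$ ($m{\left(O \right)} = 1 \left(- \frac{1}{2}\right) = - \frac{1}{2}$)
$b{\left(g \right)} = 1$ ($b{\left(g \right)} = \left(- \frac{1}{4}\right) \left(-4\right) = 1$)
$n{\left(I \right)} = -5$ ($n{\left(I \right)} = -6 + 1 = -5$)
$n{\left(-8 \right)} \left(-378\right) - 179 = \left(-5\right) \left(-378\right) - 179 = 1890 - 179 = 1711$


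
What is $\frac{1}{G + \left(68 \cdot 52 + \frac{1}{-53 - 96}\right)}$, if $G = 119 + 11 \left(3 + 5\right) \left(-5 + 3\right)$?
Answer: $\frac{149}{518370} \approx 0.00028744$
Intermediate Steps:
$G = -57$ ($G = 119 + 11 \cdot 8 \left(-2\right) = 119 + 11 \left(-16\right) = 119 - 176 = -57$)
$\frac{1}{G + \left(68 \cdot 52 + \frac{1}{-53 - 96}\right)} = \frac{1}{-57 + \left(68 \cdot 52 + \frac{1}{-53 - 96}\right)} = \frac{1}{-57 + \left(3536 + \frac{1}{-149}\right)} = \frac{1}{-57 + \left(3536 - \frac{1}{149}\right)} = \frac{1}{-57 + \frac{526863}{149}} = \frac{1}{\frac{518370}{149}} = \frac{149}{518370}$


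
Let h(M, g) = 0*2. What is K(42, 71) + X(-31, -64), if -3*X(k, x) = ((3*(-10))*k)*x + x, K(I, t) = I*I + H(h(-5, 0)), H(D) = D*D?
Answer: 64876/3 ≈ 21625.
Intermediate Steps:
h(M, g) = 0
H(D) = D**2
K(I, t) = I**2 (K(I, t) = I*I + 0**2 = I**2 + 0 = I**2)
X(k, x) = -x/3 + 10*k*x (X(k, x) = -(((3*(-10))*k)*x + x)/3 = -((-30*k)*x + x)/3 = -(-30*k*x + x)/3 = -(x - 30*k*x)/3 = -x/3 + 10*k*x)
K(42, 71) + X(-31, -64) = 42**2 + (1/3)*(-64)*(-1 + 30*(-31)) = 1764 + (1/3)*(-64)*(-1 - 930) = 1764 + (1/3)*(-64)*(-931) = 1764 + 59584/3 = 64876/3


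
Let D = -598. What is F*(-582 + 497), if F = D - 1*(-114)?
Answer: 41140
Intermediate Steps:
F = -484 (F = -598 - 1*(-114) = -598 + 114 = -484)
F*(-582 + 497) = -484*(-582 + 497) = -484*(-85) = 41140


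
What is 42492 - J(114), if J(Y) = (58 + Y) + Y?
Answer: 42206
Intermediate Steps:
J(Y) = 58 + 2*Y
42492 - J(114) = 42492 - (58 + 2*114) = 42492 - (58 + 228) = 42492 - 1*286 = 42492 - 286 = 42206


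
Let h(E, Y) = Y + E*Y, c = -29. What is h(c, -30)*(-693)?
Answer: -582120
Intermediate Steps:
h(c, -30)*(-693) = -30*(1 - 29)*(-693) = -30*(-28)*(-693) = 840*(-693) = -582120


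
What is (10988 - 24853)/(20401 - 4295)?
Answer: -13865/16106 ≈ -0.86086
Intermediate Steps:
(10988 - 24853)/(20401 - 4295) = -13865/16106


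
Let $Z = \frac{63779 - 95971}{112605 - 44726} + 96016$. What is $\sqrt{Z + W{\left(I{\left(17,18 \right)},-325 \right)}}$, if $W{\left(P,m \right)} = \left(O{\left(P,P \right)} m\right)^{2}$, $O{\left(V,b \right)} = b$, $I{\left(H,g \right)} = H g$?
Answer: $\frac{2 \sqrt{11392647785786053997}}{67879} \approx 99451.0$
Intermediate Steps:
$W{\left(P,m \right)} = P^{2} m^{2}$ ($W{\left(P,m \right)} = \left(P m\right)^{2} = P^{2} m^{2}$)
$Z = \frac{6517437872}{67879}$ ($Z = - \frac{32192}{67879} + 96016 = \frac{6517437872}{67879} \approx 96016.0$)
$\sqrt{Z + W{\left(I{\left(17,18 \right)},-325 \right)}} = \sqrt{\frac{6517437872}{67879} + \left(17 \cdot 18\right)^{2} \left(-325\right)^{2}} = \sqrt{\frac{6517437872}{67879} + 306^{2} \cdot 105625} = \sqrt{\frac{6517437872}{67879} + 93636 \cdot 105625} = \sqrt{\frac{6517437872}{67879} + 9890302500} = \sqrt{\frac{671350360835372}{67879}} = \frac{2 \sqrt{11392647785786053997}}{67879}$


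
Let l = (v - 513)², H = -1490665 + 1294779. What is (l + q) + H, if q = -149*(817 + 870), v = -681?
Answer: 978387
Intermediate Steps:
H = -195886
l = 1425636 (l = (-681 - 513)² = (-1194)² = 1425636)
q = -251363 (q = -149*1687 = -251363)
(l + q) + H = (1425636 - 251363) - 195886 = 1174273 - 195886 = 978387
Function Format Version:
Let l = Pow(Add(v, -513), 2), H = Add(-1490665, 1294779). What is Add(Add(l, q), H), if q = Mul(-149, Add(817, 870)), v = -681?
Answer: 978387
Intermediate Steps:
H = -195886
l = 1425636 (l = Pow(Add(-681, -513), 2) = Pow(-1194, 2) = 1425636)
q = -251363 (q = Mul(-149, 1687) = -251363)
Add(Add(l, q), H) = Add(Add(1425636, -251363), -195886) = Add(1174273, -195886) = 978387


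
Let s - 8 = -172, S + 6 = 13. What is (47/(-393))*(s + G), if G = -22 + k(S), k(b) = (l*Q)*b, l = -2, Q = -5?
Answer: 5452/393 ≈ 13.873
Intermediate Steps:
S = 7 (S = -6 + 13 = 7)
k(b) = 10*b (k(b) = (-2*(-5))*b = 10*b)
s = -164 (s = 8 - 172 = -164)
G = 48 (G = -22 + 10*7 = -22 + 70 = 48)
(47/(-393))*(s + G) = (47/(-393))*(-164 + 48) = (47*(-1/393))*(-116) = -47/393*(-116) = 5452/393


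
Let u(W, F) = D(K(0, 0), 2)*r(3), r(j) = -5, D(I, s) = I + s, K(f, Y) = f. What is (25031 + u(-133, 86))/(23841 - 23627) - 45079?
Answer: -9621885/214 ≈ -44962.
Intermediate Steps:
u(W, F) = -10 (u(W, F) = (0 + 2)*(-5) = 2*(-5) = -10)
(25031 + u(-133, 86))/(23841 - 23627) - 45079 = (25031 - 10)/(23841 - 23627) - 45079 = 25021/214 - 45079 = -9621885/214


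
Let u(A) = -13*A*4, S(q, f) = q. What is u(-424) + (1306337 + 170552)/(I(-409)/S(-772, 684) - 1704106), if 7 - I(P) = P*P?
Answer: 14500427720238/657701279 ≈ 22047.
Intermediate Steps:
I(P) = 7 - P² (I(P) = 7 - P*P = 7 - P²)
u(A) = -52*A
u(-424) + (1306337 + 170552)/(I(-409)/S(-772, 684) - 1704106) = -52*(-424) + (1306337 + 170552)/((7 - 1*(-409)²)/(-772) - 1704106) = 22048 + 1476889/((7 - 1*167281)*(-1/772) - 1704106) = 22048 + 1476889/((7 - 167281)*(-1/772) - 1704106) = 22048 + 1476889/(-167274*(-1/772) - 1704106) = 22048 + 1476889/(83637/386 - 1704106) = 22048 + 1476889/(-657701279/386) = 22048 + 1476889*(-386/657701279) = 22048 - 570079154/657701279 = 14500427720238/657701279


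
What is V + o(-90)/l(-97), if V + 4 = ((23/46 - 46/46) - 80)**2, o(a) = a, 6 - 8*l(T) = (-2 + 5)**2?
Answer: 26865/4 ≈ 6716.3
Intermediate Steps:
l(T) = -3/8 (l(T) = 3/4 - (-2 + 5)**2/8 = 3/4 - 1/8*3**2 = 3/4 - 1/8*9 = 3/4 - 9/8 = -3/8)
V = 25905/4 (V = -4 + ((23/46 - 46/46) - 80)**2 = -4 + ((23*(1/46) - 46*1/46) - 80)**2 = -4 + ((1/2 - 1) - 80)**2 = -4 + (-1/2 - 80)**2 = -4 + (-161/2)**2 = -4 + 25921/4 = 25905/4 ≈ 6476.3)
V + o(-90)/l(-97) = 25905/4 - 90/(-3/8) = 25905/4 - 90*(-8/3) = 25905/4 + 240 = 26865/4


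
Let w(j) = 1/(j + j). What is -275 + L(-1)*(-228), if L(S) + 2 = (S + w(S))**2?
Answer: -332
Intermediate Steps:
w(j) = 1/(2*j)
L(S) = -2 + (S + 1/(2*S))**2
-275 + L(-1)*(-228) = -275 + (-1 + (-1)**2 + (1/4)/(-1)**2)*(-228) = -275 + (-1 + 1 + (1/4)*1)*(-228) = -275 + (-1 + 1 + 1/4)*(-228) = -275 + (1/4)*(-228) = -275 - 57 = -332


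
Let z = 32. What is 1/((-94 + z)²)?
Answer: 1/3844 ≈ 0.00026015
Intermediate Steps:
1/((-94 + z)²) = 1/((-94 + 32)²) = 1/((-62)²) = 1/3844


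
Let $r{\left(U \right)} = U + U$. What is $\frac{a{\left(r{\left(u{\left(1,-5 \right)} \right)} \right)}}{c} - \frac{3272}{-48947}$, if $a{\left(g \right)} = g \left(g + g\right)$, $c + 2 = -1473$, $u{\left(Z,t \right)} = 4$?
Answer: $- \frac{1439016}{72196825} \approx -0.019932$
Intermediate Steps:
$c = -1475$ ($c = -2 - 1473 = -1475$)
$r{\left(U \right)} = 2 U$
$a{\left(g \right)} = 2 g^{2}$ ($a{\left(g \right)} = g 2 g = 2 g^{2}$)
$\frac{a{\left(r{\left(u{\left(1,-5 \right)} \right)} \right)}}{c} - \frac{3272}{-48947} = \frac{2 \left(2 \cdot 4\right)^{2}}{-1475} - \frac{3272}{-48947} = 2 \cdot 8^{2} \left(- \frac{1}{1475}\right) - - \frac{3272}{48947} = 2 \cdot 64 \left(- \frac{1}{1475}\right) + \frac{3272}{48947} = 128 \left(- \frac{1}{1475}\right) + \frac{3272}{48947} = - \frac{128}{1475} + \frac{3272}{48947} = - \frac{1439016}{72196825}$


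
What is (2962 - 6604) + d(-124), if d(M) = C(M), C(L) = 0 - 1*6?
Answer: -3648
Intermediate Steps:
C(L) = -6 (C(L) = 0 - 6 = -6)
d(M) = -6
(2962 - 6604) + d(-124) = (2962 - 6604) - 6 = -3642 - 6 = -3648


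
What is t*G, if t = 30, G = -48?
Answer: -1440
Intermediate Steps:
t*G = 30*(-48) = -1440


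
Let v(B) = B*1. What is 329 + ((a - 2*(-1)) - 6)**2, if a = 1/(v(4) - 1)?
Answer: 3082/9 ≈ 342.44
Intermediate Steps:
v(B) = B
a = 1/3 (a = 1/(4 - 1) = 1/3 ≈ 0.33333)
329 + ((a - 2*(-1)) - 6)**2 = 329 + ((1/3 - 2*(-1)) - 6)**2 = 329 + ((1/3 + 2) - 6)**2 = 329 + (7/3 - 6)**2 = 329 + (-11/3)**2 = 329 + 121/9 = 3082/9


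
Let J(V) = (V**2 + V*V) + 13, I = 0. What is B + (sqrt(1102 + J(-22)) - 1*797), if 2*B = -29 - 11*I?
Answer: -1623/2 + sqrt(2083) ≈ -765.86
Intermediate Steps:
J(V) = 13 + 2*V**2 (J(V) = (V**2 + V**2) + 13 = 2*V**2 + 13 = 13 + 2*V**2)
B = -29/2 (B = (-29 - 11*0)/2 = (-29 + 0)/2 = (1/2)*(-29) = -29/2 ≈ -14.500)
B + (sqrt(1102 + J(-22)) - 1*797) = -29/2 + (sqrt(1102 + (13 + 2*(-22)**2)) - 1*797) = -29/2 + (sqrt(1102 + (13 + 2*484)) - 797) = -29/2 + (sqrt(1102 + (13 + 968)) - 797) = -29/2 + (sqrt(1102 + 981) - 797) = -29/2 + (sqrt(2083) - 797) = -29/2 + (-797 + sqrt(2083)) = -1623/2 + sqrt(2083)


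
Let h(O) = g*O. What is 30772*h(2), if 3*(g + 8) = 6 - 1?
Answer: -1169336/3 ≈ -3.8978e+5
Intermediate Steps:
g = -19/3 (g = -8 + (6 - 1)/3 = -8 + (⅓)*5 = -8 + 5/3 = -19/3 ≈ -6.3333)
h(O) = -19*O/3
30772*h(2) = 30772*(-19/3*2) = 30772*(-38/3) = -1169336/3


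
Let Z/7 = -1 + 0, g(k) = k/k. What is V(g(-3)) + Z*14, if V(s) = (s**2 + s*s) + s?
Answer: -95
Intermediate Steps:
g(k) = 1
V(s) = s + 2*s**2 (V(s) = (s**2 + s**2) + s = 2*s**2 + s = s + 2*s**2)
Z = -7 (Z = 7*(-1 + 0) = 7*(-1) = -7)
V(g(-3)) + Z*14 = 1*(1 + 2*1) - 7*14 = 1*(1 + 2) - 98 = 1*3 - 98 = 3 - 98 = -95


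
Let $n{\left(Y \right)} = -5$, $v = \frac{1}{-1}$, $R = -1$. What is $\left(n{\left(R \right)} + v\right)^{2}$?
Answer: $36$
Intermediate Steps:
$v = -1$
$\left(n{\left(R \right)} + v\right)^{2} = \left(-5 - 1\right)^{2} = \left(-6\right)^{2} = 36$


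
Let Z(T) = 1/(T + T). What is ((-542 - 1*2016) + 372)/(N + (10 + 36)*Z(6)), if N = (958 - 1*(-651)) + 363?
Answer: -13116/11855 ≈ -1.1064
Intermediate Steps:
Z(T) = 1/(2*T)
N = 1972 (N = (958 + 651) + 363 = 1609 + 363 = 1972)
((-542 - 1*2016) + 372)/(N + (10 + 36)*Z(6)) = ((-542 - 1*2016) + 372)/(1972 + (10 + 36)*((½)/6)) = ((-542 - 2016) + 372)/(1972 + 46*((½)*(⅙))) = (-2558 + 372)/(1972 + 46*(1/12)) = -2186/(1972 + 23/6) = -2186/11855/6 = -2186*6/11855 = -13116/11855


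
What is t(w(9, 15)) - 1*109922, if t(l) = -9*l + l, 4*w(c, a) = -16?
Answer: -109890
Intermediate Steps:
w(c, a) = -4 (w(c, a) = (¼)*(-16) = -4)
t(l) = -8*l
t(w(9, 15)) - 1*109922 = -8*(-4) - 1*109922 = 32 - 109922 = -109890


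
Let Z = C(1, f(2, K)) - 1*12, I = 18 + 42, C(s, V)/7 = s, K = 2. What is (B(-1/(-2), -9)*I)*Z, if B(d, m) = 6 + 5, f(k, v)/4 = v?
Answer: -3300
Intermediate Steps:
f(k, v) = 4*v
C(s, V) = 7*s
B(d, m) = 11
I = 60
Z = -5 (Z = 7*1 - 1*12 = 7 - 12 = -5)
(B(-1/(-2), -9)*I)*Z = (11*60)*(-5) = 660*(-5) = -3300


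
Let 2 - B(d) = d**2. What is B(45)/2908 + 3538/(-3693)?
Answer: -17759443/10739244 ≈ -1.6537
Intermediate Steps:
B(d) = 2 - d**2
B(45)/2908 + 3538/(-3693) = (2 - 1*45**2)/2908 + 3538/(-3693) = (2 - 1*2025)*(1/2908) + 3538*(-1/3693) = (2 - 2025)*(1/2908) - 3538/3693 = -2023*1/2908 - 3538/3693 = -2023/2908 - 3538/3693 = -17759443/10739244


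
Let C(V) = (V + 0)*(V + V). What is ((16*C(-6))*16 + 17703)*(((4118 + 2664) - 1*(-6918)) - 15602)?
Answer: -68728770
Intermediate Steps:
C(V) = 2*V² (C(V) = V*(2*V) = 2*V²)
((16*C(-6))*16 + 17703)*(((4118 + 2664) - 1*(-6918)) - 15602) = ((16*(2*(-6)²))*16 + 17703)*(((4118 + 2664) - 1*(-6918)) - 15602) = ((16*(2*36))*16 + 17703)*((6782 + 6918) - 15602) = ((16*72)*16 + 17703)*(13700 - 15602) = (1152*16 + 17703)*(-1902) = (18432 + 17703)*(-1902) = 36135*(-1902) = -68728770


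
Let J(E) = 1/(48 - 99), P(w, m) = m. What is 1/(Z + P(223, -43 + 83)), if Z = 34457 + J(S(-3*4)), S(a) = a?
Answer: 51/1759346 ≈ 2.8988e-5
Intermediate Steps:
J(E) = -1/51 (J(E) = 1/(-51) = -1/51)
Z = 1757306/51 (Z = 34457 - 1/51 = 1757306/51 ≈ 34457.)
1/(Z + P(223, -43 + 83)) = 1/(1757306/51 + (-43 + 83)) = 1/(1757306/51 + 40) = 1/(1759346/51) = 51/1759346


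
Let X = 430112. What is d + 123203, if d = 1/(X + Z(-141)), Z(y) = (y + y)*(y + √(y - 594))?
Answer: 13604076862859561/110420013008 + 987*I*√15/110420013008 ≈ 1.232e+5 + 3.4619e-8*I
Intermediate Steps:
Z(y) = 2*y*(y + √(-594 + y)) (Z(y) = (2*y)*(y + √(-594 + y)) = 2*y*(y + √(-594 + y)))
d = 1/(469874 - 1974*I*√15) (d = 1/(430112 + 2*(-141)*(-141 + √(-594 - 141))) = 1/(430112 + 2*(-141)*(-141 + √(-735))) = 1/(430112 + 2*(-141)*(-141 + 7*I*√15)) = 1/(430112 + (39762 - 1974*I*√15)) = 1/(469874 - 1974*I*√15) ≈ 2.1277e-6 + 3.462e-8*I)
d + 123203 = (234937/110420013008 + 987*I*√15/110420013008) + 123203 = 13604076862859561/110420013008 + 987*I*√15/110420013008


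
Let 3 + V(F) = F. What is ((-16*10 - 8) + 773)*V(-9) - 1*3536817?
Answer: -3544077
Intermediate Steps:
V(F) = -3 + F
((-16*10 - 8) + 773)*V(-9) - 1*3536817 = ((-16*10 - 8) + 773)*(-3 - 9) - 1*3536817 = ((-160 - 8) + 773)*(-12) - 3536817 = (-168 + 773)*(-12) - 3536817 = 605*(-12) - 3536817 = -7260 - 3536817 = -3544077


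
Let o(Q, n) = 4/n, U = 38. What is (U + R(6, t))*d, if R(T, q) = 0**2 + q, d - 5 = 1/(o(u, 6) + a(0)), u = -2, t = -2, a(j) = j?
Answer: 234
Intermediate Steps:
d = 13/2 (d = 5 + 1/(4/6 + 0) = 5 + 1/(4*(1/6) + 0) = 5 + 1/(2/3 + 0) = 5 + 1/(2/3) = 5 + 3/2 = 13/2 ≈ 6.5000)
R(T, q) = q (R(T, q) = 0 + q = q)
(U + R(6, t))*d = (38 - 2)*(13/2) = 36*(13/2) = 234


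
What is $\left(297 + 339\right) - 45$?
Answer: $591$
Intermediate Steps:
$\left(297 + 339\right) - 45 = 636 - 45 = 591$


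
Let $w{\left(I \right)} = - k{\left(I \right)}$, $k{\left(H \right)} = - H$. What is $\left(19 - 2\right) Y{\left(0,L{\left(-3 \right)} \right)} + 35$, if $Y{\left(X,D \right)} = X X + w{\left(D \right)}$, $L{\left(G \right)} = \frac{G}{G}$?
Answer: $52$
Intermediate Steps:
$L{\left(G \right)} = 1$
$w{\left(I \right)} = I$ ($w{\left(I \right)} = - \left(-1\right) I = I$)
$Y{\left(X,D \right)} = D + X^{2}$ ($Y{\left(X,D \right)} = X X + D = X^{2} + D = D + X^{2}$)
$\left(19 - 2\right) Y{\left(0,L{\left(-3 \right)} \right)} + 35 = \left(19 - 2\right) \left(1 + 0^{2}\right) + 35 = 17 \left(1 + 0\right) + 35 = 17 \cdot 1 + 35 = 17 + 35 = 52$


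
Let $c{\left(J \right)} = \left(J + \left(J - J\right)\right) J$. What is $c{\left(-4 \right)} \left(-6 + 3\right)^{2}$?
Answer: $144$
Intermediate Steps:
$c{\left(J \right)} = J^{2}$ ($c{\left(J \right)} = \left(J + 0\right) J = J J = J^{2}$)
$c{\left(-4 \right)} \left(-6 + 3\right)^{2} = \left(-4\right)^{2} \left(-6 + 3\right)^{2} = 16 \left(-3\right)^{2} = 16 \cdot 9 = 144$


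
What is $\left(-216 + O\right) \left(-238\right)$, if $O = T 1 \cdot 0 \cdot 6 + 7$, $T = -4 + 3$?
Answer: $49742$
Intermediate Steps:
$T = -1$
$O = 7$ ($O = - 1 \cdot 0 \cdot 6 + 7 = - 0 \cdot 6 + 7 = \left(-1\right) 0 + 7 = 0 + 7 = 7$)
$\left(-216 + O\right) \left(-238\right) = \left(-216 + 7\right) \left(-238\right) = \left(-209\right) \left(-238\right) = 49742$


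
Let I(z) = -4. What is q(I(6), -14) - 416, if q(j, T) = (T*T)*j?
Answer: -1200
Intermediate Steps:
q(j, T) = j*T**2 (q(j, T) = T**2*j = j*T**2)
q(I(6), -14) - 416 = -4*(-14)**2 - 416 = -4*196 - 416 = -784 - 416 = -1200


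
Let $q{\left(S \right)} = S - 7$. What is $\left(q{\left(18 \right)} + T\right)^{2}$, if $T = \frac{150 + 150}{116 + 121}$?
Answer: $\frac{938961}{6241} \approx 150.45$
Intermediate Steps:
$q{\left(S \right)} = -7 + S$ ($q{\left(S \right)} = S - 7 = -7 + S$)
$T = \frac{100}{79}$ ($T = \frac{300}{237} = 300 \cdot \frac{1}{237} = \frac{100}{79} \approx 1.2658$)
$\left(q{\left(18 \right)} + T\right)^{2} = \left(\left(-7 + 18\right) + \frac{100}{79}\right)^{2} = \left(11 + \frac{100}{79}\right)^{2} = \left(\frac{969}{79}\right)^{2} = \frac{938961}{6241}$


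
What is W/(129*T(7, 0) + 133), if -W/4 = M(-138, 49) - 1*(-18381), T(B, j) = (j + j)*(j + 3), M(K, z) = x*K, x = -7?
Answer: -77388/133 ≈ -581.86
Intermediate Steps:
M(K, z) = -7*K
T(B, j) = 2*j*(3 + j) (T(B, j) = (2*j)*(3 + j) = 2*j*(3 + j))
W = -77388 (W = -4*(-7*(-138) - 1*(-18381)) = -4*(966 + 18381) = -4*19347 = -77388)
W/(129*T(7, 0) + 133) = -77388/(129*(2*0*(3 + 0)) + 133) = -77388/(129*(2*0*3) + 133) = -77388/(129*0 + 133) = -77388/(0 + 133) = -77388/133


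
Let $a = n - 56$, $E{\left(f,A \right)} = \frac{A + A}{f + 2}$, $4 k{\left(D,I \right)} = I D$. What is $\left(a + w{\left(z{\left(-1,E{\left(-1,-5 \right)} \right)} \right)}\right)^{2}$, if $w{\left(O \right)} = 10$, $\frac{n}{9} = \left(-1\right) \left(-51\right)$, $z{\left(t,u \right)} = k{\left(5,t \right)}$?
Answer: $170569$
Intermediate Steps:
$k{\left(D,I \right)} = \frac{D I}{4}$ ($k{\left(D,I \right)} = \frac{I D}{4} = \frac{D I}{4}$)
$E{\left(f,A \right)} = \frac{2 A}{2 + f}$
$z{\left(t,u \right)} = \frac{5 t}{4}$ ($z{\left(t,u \right)} = \frac{1}{4} \cdot 5 t = \frac{5 t}{4}$)
$n = 459$ ($n = 9 \left(\left(-1\right) \left(-51\right)\right) = 9 \cdot 51 = 459$)
$a = 403$ ($a = 459 - 56 = 403$)
$\left(a + w{\left(z{\left(-1,E{\left(-1,-5 \right)} \right)} \right)}\right)^{2} = \left(403 + 10\right)^{2} = 413^{2} = 170569$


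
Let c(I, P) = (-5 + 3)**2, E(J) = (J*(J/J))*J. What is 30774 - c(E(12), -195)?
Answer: 30770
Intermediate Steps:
E(J) = J**2 (E(J) = (J*1)*J = J*J = J**2)
c(I, P) = 4 (c(I, P) = (-2)**2 = 4)
30774 - c(E(12), -195) = 30774 - 1*4 = 30774 - 4 = 30770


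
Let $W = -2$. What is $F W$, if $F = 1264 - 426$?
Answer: $-1676$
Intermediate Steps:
$F = 838$ ($F = 1264 - 426 = 838$)
$F W = 838 \left(-2\right) = -1676$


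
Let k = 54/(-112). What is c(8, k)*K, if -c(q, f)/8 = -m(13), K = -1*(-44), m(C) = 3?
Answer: 1056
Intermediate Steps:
k = -27/56 (k = 54*(-1/112) = -27/56 ≈ -0.48214)
K = 44
c(q, f) = 24 (c(q, f) = -(-8)*3 = -8*(-3) = 24)
c(8, k)*K = 24*44 = 1056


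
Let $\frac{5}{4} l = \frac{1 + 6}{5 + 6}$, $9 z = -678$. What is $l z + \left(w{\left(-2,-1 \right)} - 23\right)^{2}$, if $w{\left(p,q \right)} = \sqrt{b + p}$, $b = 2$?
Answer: $\frac{80957}{165} \approx 490.65$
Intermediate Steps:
$w{\left(p,q \right)} = \sqrt{2 + p}$
$z = - \frac{226}{3}$ ($z = \frac{1}{9} \left(-678\right) = - \frac{226}{3} \approx -75.333$)
$l = \frac{28}{55}$ ($l = \frac{4 \frac{1 + 6}{5 + 6}}{5} = \frac{4 \cdot \frac{7}{11}}{5} = \frac{4 \cdot 7 \cdot \frac{1}{11}}{5} = \frac{4}{5} \cdot \frac{7}{11} = \frac{28}{55} \approx 0.50909$)
$l z + \left(w{\left(-2,-1 \right)} - 23\right)^{2} = \frac{28}{55} \left(- \frac{226}{3}\right) + \left(\sqrt{2 - 2} - 23\right)^{2} = - \frac{6328}{165} + \left(\sqrt{0} - 23\right)^{2} = - \frac{6328}{165} + \left(0 - 23\right)^{2} = - \frac{6328}{165} + \left(-23\right)^{2} = - \frac{6328}{165} + 529 = \frac{80957}{165}$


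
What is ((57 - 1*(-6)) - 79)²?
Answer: 256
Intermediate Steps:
((57 - 1*(-6)) - 79)² = ((57 + 6) - 79)² = (63 - 79)² = (-16)² = 256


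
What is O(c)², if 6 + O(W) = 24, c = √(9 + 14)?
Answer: 324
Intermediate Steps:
c = √23 ≈ 4.7958
O(W) = 18 (O(W) = -6 + 24 = 18)
O(c)² = 18² = 324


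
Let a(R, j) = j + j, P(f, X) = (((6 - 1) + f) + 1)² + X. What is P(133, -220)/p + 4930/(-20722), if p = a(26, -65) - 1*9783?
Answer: -222341006/102708593 ≈ -2.1648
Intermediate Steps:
P(f, X) = X + (6 + f)² (P(f, X) = ((5 + f) + 1)² + X = (6 + f)² + X = X + (6 + f)²)
a(R, j) = 2*j
p = -9913 (p = 2*(-65) - 1*9783 = -130 - 9783 = -9913)
P(133, -220)/p + 4930/(-20722) = (-220 + (6 + 133)²)/(-9913) + 4930/(-20722) = (-220 + 139²)*(-1/9913) + 4930*(-1/20722) = (-220 + 19321)*(-1/9913) - 2465/10361 = 19101*(-1/9913) - 2465/10361 = -19101/9913 - 2465/10361 = -222341006/102708593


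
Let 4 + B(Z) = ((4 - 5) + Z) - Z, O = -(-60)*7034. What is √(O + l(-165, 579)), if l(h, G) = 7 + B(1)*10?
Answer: √421997 ≈ 649.61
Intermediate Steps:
O = 422040 (O = -1*(-422040) = 422040)
B(Z) = -5 (B(Z) = -4 + (((4 - 5) + Z) - Z) = -4 + ((-1 + Z) - Z) = -4 - 1 = -5)
l(h, G) = -43 (l(h, G) = 7 - 5*10 = 7 - 50 = -43)
√(O + l(-165, 579)) = √(422040 - 43) = √421997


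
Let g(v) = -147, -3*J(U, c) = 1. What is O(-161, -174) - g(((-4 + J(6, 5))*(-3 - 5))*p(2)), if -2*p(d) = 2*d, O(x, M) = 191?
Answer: 338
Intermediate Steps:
p(d) = -d
J(U, c) = -⅓ (J(U, c) = -⅓*1 = -⅓)
O(-161, -174) - g(((-4 + J(6, 5))*(-3 - 5))*p(2)) = 191 - 1*(-147) = 191 + 147 = 338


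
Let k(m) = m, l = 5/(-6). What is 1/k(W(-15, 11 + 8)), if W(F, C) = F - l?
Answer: -6/85 ≈ -0.070588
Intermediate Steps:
l = -⅚ (l = 5*(-⅙) = -⅚ ≈ -0.83333)
W(F, C) = ⅚ + F (W(F, C) = F - 1*(-⅚) = F + ⅚ = ⅚ + F)
1/k(W(-15, 11 + 8)) = 1/(⅚ - 15) = 1/(-85/6) = -6/85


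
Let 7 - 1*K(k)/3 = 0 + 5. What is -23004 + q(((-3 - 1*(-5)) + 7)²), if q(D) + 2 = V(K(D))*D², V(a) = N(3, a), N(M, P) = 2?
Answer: -9884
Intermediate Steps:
K(k) = 6 (K(k) = 21 - 3*(0 + 5) = 21 - 3*5 = 21 - 15 = 6)
V(a) = 2
q(D) = -2 + 2*D²
-23004 + q(((-3 - 1*(-5)) + 7)²) = -23004 + (-2 + 2*(((-3 - 1*(-5)) + 7)²)²) = -23004 + (-2 + 2*(((-3 + 5) + 7)²)²) = -23004 + (-2 + 2*((2 + 7)²)²) = -23004 + (-2 + 2*(9²)²) = -23004 + (-2 + 2*81²) = -23004 + (-2 + 2*6561) = -23004 + (-2 + 13122) = -23004 + 13120 = -9884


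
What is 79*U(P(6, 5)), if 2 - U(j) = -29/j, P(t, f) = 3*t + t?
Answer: 6083/24 ≈ 253.46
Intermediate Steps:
P(t, f) = 4*t
U(j) = 2 + 29/j (U(j) = 2 - (-29)/j = 2 + 29/j)
79*U(P(6, 5)) = 79*(2 + 29/((4*6))) = 79*(2 + 29/24) = 79*(77/24) = 6083/24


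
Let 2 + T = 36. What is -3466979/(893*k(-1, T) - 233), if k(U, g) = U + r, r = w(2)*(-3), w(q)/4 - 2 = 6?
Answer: 3466979/86854 ≈ 39.917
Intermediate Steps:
T = 34 (T = -2 + 36 = 34)
w(q) = 32 (w(q) = 8 + 4*6 = 8 + 24 = 32)
r = -96 (r = 32*(-3) = -96)
k(U, g) = -96 + U (k(U, g) = U - 96 = -96 + U)
-3466979/(893*k(-1, T) - 233) = -3466979/(893*(-96 - 1) - 233) = -3466979/(893*(-97) - 233) = -3466979/(-86621 - 233) = -3466979/(-86854) = -3466979*(-1/86854) = 3466979/86854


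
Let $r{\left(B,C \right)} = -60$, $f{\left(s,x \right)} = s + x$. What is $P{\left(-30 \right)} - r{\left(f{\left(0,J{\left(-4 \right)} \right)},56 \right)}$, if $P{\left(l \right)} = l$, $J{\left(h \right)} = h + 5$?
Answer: $30$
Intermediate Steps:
$J{\left(h \right)} = 5 + h$
$P{\left(-30 \right)} - r{\left(f{\left(0,J{\left(-4 \right)} \right)},56 \right)} = -30 - -60 = -30 + 60 = 30$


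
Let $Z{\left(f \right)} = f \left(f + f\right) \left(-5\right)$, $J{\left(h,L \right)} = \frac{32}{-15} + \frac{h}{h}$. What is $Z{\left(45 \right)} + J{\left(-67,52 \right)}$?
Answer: $- \frac{303767}{15} \approx -20251.0$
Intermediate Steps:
$J{\left(h,L \right)} = - \frac{17}{15}$ ($J{\left(h,L \right)} = 32 \left(- \frac{1}{15}\right) + 1 = - \frac{32}{15} + 1 = - \frac{17}{15}$)
$Z{\left(f \right)} = - 10 f^{2}$ ($Z{\left(f \right)} = f 2 f \left(-5\right) = 2 f^{2} \left(-5\right) = - 10 f^{2}$)
$Z{\left(45 \right)} + J{\left(-67,52 \right)} = - 10 \cdot 45^{2} - \frac{17}{15} = \left(-10\right) 2025 - \frac{17}{15} = -20250 - \frac{17}{15} = - \frac{303767}{15}$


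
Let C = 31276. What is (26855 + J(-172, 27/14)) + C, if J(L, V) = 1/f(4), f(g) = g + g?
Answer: 465049/8 ≈ 58131.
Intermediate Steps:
f(g) = 2*g
J(L, V) = ⅛ (J(L, V) = 1/(2*4) = 1/8 = ⅛)
(26855 + J(-172, 27/14)) + C = (26855 + ⅛) + 31276 = 214841/8 + 31276 = 465049/8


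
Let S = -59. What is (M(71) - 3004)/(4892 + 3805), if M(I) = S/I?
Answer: -16411/47499 ≈ -0.34550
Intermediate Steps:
M(I) = -59/I
(M(71) - 3004)/(4892 + 3805) = (-59/71 - 3004)/(4892 + 3805) = (-59*1/71 - 3004)/8697 = (-59/71 - 3004)*(1/8697) = -213343/71*1/8697 = -16411/47499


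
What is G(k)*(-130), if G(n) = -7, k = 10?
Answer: 910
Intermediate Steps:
G(k)*(-130) = -7*(-130) = 910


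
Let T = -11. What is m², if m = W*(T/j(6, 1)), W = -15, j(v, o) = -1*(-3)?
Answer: 3025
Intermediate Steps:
j(v, o) = 3
m = 55 (m = -(-165)/3 = -15*(-11/3) = 55)
m² = 55² = 3025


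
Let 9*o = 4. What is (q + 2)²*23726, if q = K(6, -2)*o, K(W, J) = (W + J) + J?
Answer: 16038776/81 ≈ 1.9801e+5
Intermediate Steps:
K(W, J) = W + 2*J (K(W, J) = (J + W) + J = W + 2*J)
o = 4/9 (o = (⅑)*4 = 4/9 ≈ 0.44444)
q = 8/9 (q = (6 + 2*(-2))*(4/9) = (6 - 4)*(4/9) = 2*(4/9) = 8/9 ≈ 0.88889)
(q + 2)²*23726 = (8/9 + 2)²*23726 = (26/9)²*23726 = (676/81)*23726 = 16038776/81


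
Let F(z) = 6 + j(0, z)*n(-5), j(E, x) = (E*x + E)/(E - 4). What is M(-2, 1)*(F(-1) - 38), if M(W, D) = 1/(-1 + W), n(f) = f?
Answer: 32/3 ≈ 10.667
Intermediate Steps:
j(E, x) = (E + E*x)/(-4 + E)
F(z) = 6 (F(z) = 6 + (0*(1 + z)/(-4 + 0))*(-5) = 6 + (0*(1 + z)/(-4))*(-5) = 6 + (0*(-¼)*(1 + z))*(-5) = 6 + 0*(-5) = 6 + 0 = 6)
M(-2, 1)*(F(-1) - 38) = (6 - 38)/(-1 - 2) = -32/(-3) = -⅓*(-32) = 32/3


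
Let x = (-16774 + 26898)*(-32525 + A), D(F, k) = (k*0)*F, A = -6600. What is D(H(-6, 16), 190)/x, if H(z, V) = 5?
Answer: 0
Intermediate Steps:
D(F, k) = 0 (D(F, k) = 0*F = 0)
x = -396101500 (x = (-16774 + 26898)*(-32525 - 6600) = 10124*(-39125) = -396101500)
D(H(-6, 16), 190)/x = 0/(-396101500) = 0*(-1/396101500) = 0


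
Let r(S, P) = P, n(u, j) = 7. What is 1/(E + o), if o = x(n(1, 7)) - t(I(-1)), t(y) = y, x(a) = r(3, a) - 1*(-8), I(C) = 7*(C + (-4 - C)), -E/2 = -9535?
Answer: 1/19113 ≈ 5.2320e-5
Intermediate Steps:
E = 19070 (E = -2*(-9535) = 19070)
I(C) = -28 (I(C) = 7*(-4) = -28)
x(a) = 8 + a (x(a) = a - 1*(-8) = a + 8 = 8 + a)
o = 43 (o = (8 + 7) - 1*(-28) = 15 + 28 = 43)
1/(E + o) = 1/(19070 + 43) = 1/19113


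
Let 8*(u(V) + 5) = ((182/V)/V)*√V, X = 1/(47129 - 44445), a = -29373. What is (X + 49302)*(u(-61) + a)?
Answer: -1943744972041/1342 + 12041717779*I*√61/39948656 ≈ -1.4484e+9 + 2354.2*I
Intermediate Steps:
X = 1/2684 ≈ 0.00037258
u(V) = -5 + 91/(4*V^(3/2)) (u(V) = -5 + (((182/V)/V)*√V)/8 = -5 + ((182/V²)*√V)/8 = -5 + (182/V^(3/2))/8 = -5 + 91/(4*V^(3/2)))
(X + 49302)*(u(-61) + a) = (1/2684 + 49302)*((-5 + 91/(4*(-61)^(3/2))) - 29373) = 132326569*((-5 + 91*(I*√61/3721)/4) - 29373)/2684 = 132326569*((-5 + 91*I*√61/14884) - 29373)/2684 = 132326569*(-29378 + 91*I*√61/14884)/2684 = -1943744972041/1342 + 12041717779*I*√61/39948656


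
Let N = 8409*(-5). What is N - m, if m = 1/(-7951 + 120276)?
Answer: -4722704626/112325 ≈ -42045.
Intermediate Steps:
N = -42045
m = 1/112325 ≈ 8.9027e-6
N - m = -42045 - 1*1/112325 = -42045 - 1/112325 = -4722704626/112325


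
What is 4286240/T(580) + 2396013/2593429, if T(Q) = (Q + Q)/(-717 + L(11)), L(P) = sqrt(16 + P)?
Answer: -199255290187131/75209441 + 321468*sqrt(3)/29 ≈ -2.6301e+6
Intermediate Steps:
T(Q) = 2*Q/(-717 + 3*sqrt(3)) (T(Q) = (Q + Q)/(-717 + sqrt(16 + 11)) = (2*Q)/(-717 + sqrt(27)) = (2*Q)/(-717 + 3*sqrt(3)) = 2*Q/(-717 + 3*sqrt(3)))
4286240/T(580) + 2396013/2593429 = 4286240/(-239/85677*580 - 1/85677*580*sqrt(3)) + 2396013/2593429 = 4286240/(-138620/85677 - 580*sqrt(3)/85677) + 2396013*(1/2593429) = 4286240/(-138620/85677 - 580*sqrt(3)/85677) + 2396013/2593429 = 2396013/2593429 + 4286240/(-138620/85677 - 580*sqrt(3)/85677)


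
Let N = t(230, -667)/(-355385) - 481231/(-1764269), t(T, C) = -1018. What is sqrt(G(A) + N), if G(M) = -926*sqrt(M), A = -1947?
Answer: sqrt(8485877345359981645 - 28508994003153452783150*I*sqrt(1947))/5548626005 ≈ 142.93 - 142.93*I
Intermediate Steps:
N = 1529365529/5548626005 (N = -1018/(-355385) - 481231/(-1764269) = -1018*(-1/355385) - 481231*(-1/1764269) = 1018/355385 + 481231/1764269 = 1529365529/5548626005 ≈ 0.27563)
sqrt(G(A) + N) = sqrt(-926*I*sqrt(1947) + 1529365529/5548626005) = sqrt(1529365529/5548626005 - 926*I*sqrt(1947))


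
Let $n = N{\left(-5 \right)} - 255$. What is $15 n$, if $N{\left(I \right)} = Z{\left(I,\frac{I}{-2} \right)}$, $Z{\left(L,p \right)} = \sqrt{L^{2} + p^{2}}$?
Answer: $-3825 + \frac{75 \sqrt{5}}{2} \approx -3741.1$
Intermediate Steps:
$N{\left(I \right)} = \frac{\sqrt{5} \sqrt{I^{2}}}{2}$ ($N{\left(I \right)} = \sqrt{I^{2} + \left(\frac{I}{-2}\right)^{2}} = \sqrt{I^{2} + \left(I \left(- \frac{1}{2}\right)\right)^{2}} = \sqrt{I^{2} + \left(- \frac{I}{2}\right)^{2}} = \sqrt{I^{2} + \frac{I^{2}}{4}} = \sqrt{\frac{5 I^{2}}{4}} = \frac{\sqrt{5} \sqrt{I^{2}}}{2}$)
$n = -255 + \frac{5 \sqrt{5}}{2}$ ($n = \frac{\sqrt{5} \sqrt{\left(-5\right)^{2}}}{2} - 255 = \frac{\sqrt{5} \sqrt{25}}{2} - 255 = \frac{1}{2} \sqrt{5} \cdot 5 - 255 = \frac{5 \sqrt{5}}{2} - 255 = -255 + \frac{5 \sqrt{5}}{2} \approx -249.41$)
$15 n = 15 \left(-255 + \frac{5 \sqrt{5}}{2}\right) = -3825 + \frac{75 \sqrt{5}}{2}$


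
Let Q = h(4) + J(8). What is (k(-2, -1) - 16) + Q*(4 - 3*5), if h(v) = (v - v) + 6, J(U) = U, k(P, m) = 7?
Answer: -163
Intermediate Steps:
h(v) = 6 (h(v) = 0 + 6 = 6)
Q = 14 (Q = 6 + 8 = 14)
(k(-2, -1) - 16) + Q*(4 - 3*5) = (7 - 16) + 14*(4 - 3*5) = -9 + 14*(4 - 15) = -9 + 14*(-11) = -9 - 154 = -163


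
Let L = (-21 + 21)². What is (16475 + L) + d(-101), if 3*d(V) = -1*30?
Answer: 16465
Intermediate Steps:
d(V) = -10 (d(V) = (-1*30)/3 = (⅓)*(-30) = -10)
L = 0 (L = 0² = 0)
(16475 + L) + d(-101) = (16475 + 0) - 10 = 16475 - 10 = 16465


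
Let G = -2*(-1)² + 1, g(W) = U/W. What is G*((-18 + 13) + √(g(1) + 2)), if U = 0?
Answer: 5 - √2 ≈ 3.5858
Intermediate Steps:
g(W) = 0 (g(W) = 0/W = 0)
G = -1 (G = -2*1 + 1 = -2 + 1 = -1)
G*((-18 + 13) + √(g(1) + 2)) = -((-18 + 13) + √(0 + 2)) = -(-5 + √2) = 5 - √2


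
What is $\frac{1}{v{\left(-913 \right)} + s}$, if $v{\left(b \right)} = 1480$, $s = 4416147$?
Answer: $\frac{1}{4417627} \approx 2.2637 \cdot 10^{-7}$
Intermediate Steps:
$\frac{1}{v{\left(-913 \right)} + s} = \frac{1}{1480 + 4416147} = \frac{1}{4417627}$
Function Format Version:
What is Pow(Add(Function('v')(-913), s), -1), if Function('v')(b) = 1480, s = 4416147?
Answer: Rational(1, 4417627) ≈ 2.2637e-7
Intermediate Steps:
Pow(Add(Function('v')(-913), s), -1) = Pow(Add(1480, 4416147), -1) = Pow(4417627, -1) = Rational(1, 4417627)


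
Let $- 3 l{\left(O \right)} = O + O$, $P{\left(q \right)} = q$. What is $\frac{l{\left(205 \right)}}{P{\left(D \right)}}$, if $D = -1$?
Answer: $\frac{410}{3} \approx 136.67$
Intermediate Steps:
$l{\left(O \right)} = - \frac{2 O}{3}$ ($l{\left(O \right)} = - \frac{O + O}{3} = - \frac{2 O}{3}$)
$\frac{l{\left(205 \right)}}{P{\left(D \right)}} = \frac{\left(- \frac{2}{3}\right) 205}{-1} = \left(- \frac{410}{3}\right) \left(-1\right) = \frac{410}{3}$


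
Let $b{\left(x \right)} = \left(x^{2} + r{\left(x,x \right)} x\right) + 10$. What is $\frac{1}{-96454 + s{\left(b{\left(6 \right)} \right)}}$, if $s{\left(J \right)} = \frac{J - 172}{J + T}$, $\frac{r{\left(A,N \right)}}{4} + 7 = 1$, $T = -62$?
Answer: $- \frac{16}{1543237} \approx -1.0368 \cdot 10^{-5}$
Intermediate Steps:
$r{\left(A,N \right)} = -24$ ($r{\left(A,N \right)} = -28 + 4 \cdot 1 = -28 + 4 = -24$)
$b{\left(x \right)} = 10 + x^{2} - 24 x$ ($b{\left(x \right)} = \left(x^{2} - 24 x\right) + 10 = 10 + x^{2} - 24 x$)
$s{\left(J \right)} = \frac{-172 + J}{-62 + J}$ ($s{\left(J \right)} = \frac{J - 172}{J - 62} = \frac{-172 + J}{-62 + J}$)
$\frac{1}{-96454 + s{\left(b{\left(6 \right)} \right)}} = \frac{1}{-96454 + \frac{-172 + \left(10 + 6^{2} - 144\right)}{-62 + \left(10 + 6^{2} - 144\right)}} = \frac{1}{-96454 + \frac{-172 + \left(10 + 36 - 144\right)}{-62 + \left(10 + 36 - 144\right)}} = \frac{1}{-96454 + \frac{-172 - 98}{-62 - 98}} = \frac{1}{-96454 + \frac{1}{-160} \left(-270\right)} = \frac{1}{-96454 - - \frac{27}{16}} = \frac{1}{-96454 + \frac{27}{16}} = \frac{1}{- \frac{1543237}{16}} = - \frac{16}{1543237}$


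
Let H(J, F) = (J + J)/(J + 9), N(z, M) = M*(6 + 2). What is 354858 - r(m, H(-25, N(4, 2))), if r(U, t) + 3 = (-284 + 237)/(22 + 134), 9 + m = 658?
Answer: 55358363/156 ≈ 3.5486e+5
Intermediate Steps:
N(z, M) = 8*M (N(z, M) = M*8 = 8*M)
H(J, F) = 2*J/(9 + J) (H(J, F) = (2*J)/(9 + J) = 2*J/(9 + J))
m = 649 (m = -9 + 658 = 649)
r(U, t) = -515/156 (r(U, t) = -3 + (-284 + 237)/(22 + 134) = -3 - 47/156 = -515/156)
354858 - r(m, H(-25, N(4, 2))) = 354858 - 1*(-515/156) = 354858 + 515/156 = 55358363/156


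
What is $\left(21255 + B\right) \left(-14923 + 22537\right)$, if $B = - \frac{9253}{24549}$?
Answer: $\frac{1324276985196}{8183} \approx 1.6183 \cdot 10^{8}$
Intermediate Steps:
$B = - \frac{9253}{24549}$ ($B = \left(-9253\right) \frac{1}{24549} = - \frac{9253}{24549} \approx -0.37692$)
$\left(21255 + B\right) \left(-14923 + 22537\right) = \left(21255 - \frac{9253}{24549}\right) \left(-14923 + 22537\right) = \frac{521779742}{24549} \cdot 7614 = \frac{1324276985196}{8183}$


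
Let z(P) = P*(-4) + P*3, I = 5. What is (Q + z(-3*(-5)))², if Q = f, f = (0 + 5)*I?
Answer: 100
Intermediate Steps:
z(P) = -P (z(P) = -4*P + 3*P = -P)
f = 25 (f = (0 + 5)*5 = 5*5 = 25)
Q = 25
(Q + z(-3*(-5)))² = (25 - (-3)*(-5))² = (25 - 1*15)² = (25 - 15)² = 10² = 100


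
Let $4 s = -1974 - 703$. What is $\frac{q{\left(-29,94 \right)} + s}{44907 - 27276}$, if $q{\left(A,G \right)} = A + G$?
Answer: $- \frac{2417}{70524} \approx -0.034272$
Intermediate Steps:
$s = - \frac{2677}{4}$ ($s = \frac{-1974 - 703}{4} = \frac{1}{4} \left(-2677\right) = - \frac{2677}{4} \approx -669.25$)
$\frac{q{\left(-29,94 \right)} + s}{44907 - 27276} = \frac{\left(-29 + 94\right) - \frac{2677}{4}}{44907 - 27276} = \frac{65 - \frac{2677}{4}}{17631} = \left(- \frac{2417}{4}\right) \frac{1}{17631} = - \frac{2417}{70524}$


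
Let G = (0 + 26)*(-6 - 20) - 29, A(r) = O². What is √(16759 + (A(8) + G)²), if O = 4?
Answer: 2*√122870 ≈ 701.06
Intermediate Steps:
A(r) = 16 (A(r) = 4² = 16)
G = -705 (G = 26*(-26) - 29 = -676 - 29 = -705)
√(16759 + (A(8) + G)²) = √(16759 + (16 - 705)²) = √(16759 + (-689)²) = √(16759 + 474721) = √491480 = 2*√122870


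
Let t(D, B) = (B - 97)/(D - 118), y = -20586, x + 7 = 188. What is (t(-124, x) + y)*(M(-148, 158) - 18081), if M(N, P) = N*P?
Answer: 103287158820/121 ≈ 8.5361e+8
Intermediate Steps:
x = 181 (x = -7 + 188 = 181)
t(D, B) = (-97 + B)/(-118 + D)
(t(-124, x) + y)*(M(-148, 158) - 18081) = ((-97 + 181)/(-118 - 124) - 20586)*(-148*158 - 18081) = (84/(-242) - 20586)*(-23384 - 18081) = (-1/242*84 - 20586)*(-41465) = (-42/121 - 20586)*(-41465) = -2490948/121*(-41465) = 103287158820/121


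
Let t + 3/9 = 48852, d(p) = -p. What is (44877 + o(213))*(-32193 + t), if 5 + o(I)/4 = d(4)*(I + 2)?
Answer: 2069855992/3 ≈ 6.8995e+8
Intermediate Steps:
t = 146555/3 (t = -⅓ + 48852 = 146555/3 ≈ 48852.)
o(I) = -52 - 16*I (o(I) = -20 + 4*((-1*4)*(I + 2)) = -20 + 4*(-4*(2 + I)) = -20 + 4*(-8 - 4*I) = -20 + (-32 - 16*I) = -52 - 16*I)
(44877 + o(213))*(-32193 + t) = (44877 + (-52 - 16*213))*(-32193 + 146555/3) = (44877 + (-52 - 3408))*(49976/3) = (44877 - 3460)*(49976/3) = 41417*(49976/3) = 2069855992/3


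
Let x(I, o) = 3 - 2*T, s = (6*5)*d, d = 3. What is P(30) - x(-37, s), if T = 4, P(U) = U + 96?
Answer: 131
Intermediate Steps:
P(U) = 96 + U
s = 90 (s = (6*5)*3 = 30*3 = 90)
x(I, o) = -5 (x(I, o) = 3 - 2*4 = 3 - 8 = -5)
P(30) - x(-37, s) = (96 + 30) - 1*(-5) = 126 + 5 = 131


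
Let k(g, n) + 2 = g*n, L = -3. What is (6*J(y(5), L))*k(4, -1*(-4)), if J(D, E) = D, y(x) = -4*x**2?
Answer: -8400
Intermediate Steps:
k(g, n) = -2 + g*n
(6*J(y(5), L))*k(4, -1*(-4)) = (6*(-4*5**2))*(-2 + 4*(-1*(-4))) = (6*(-4*25))*(-2 + 4*4) = (6*(-100))*(-2 + 16) = -600*14 = -8400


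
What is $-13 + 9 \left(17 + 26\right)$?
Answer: $374$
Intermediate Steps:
$-13 + 9 \left(17 + 26\right) = -13 + 9 \cdot 43 = -13 + 387 = 374$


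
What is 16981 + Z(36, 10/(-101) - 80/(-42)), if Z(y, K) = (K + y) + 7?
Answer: 36111734/2121 ≈ 17026.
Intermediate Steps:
Z(y, K) = 7 + K + y
16981 + Z(36, 10/(-101) - 80/(-42)) = 16981 + (7 + (10/(-101) - 80/(-42)) + 36) = 16981 + (7 + (10*(-1/101) - 80*(-1/42)) + 36) = 16981 + (7 + (-10/101 + 40/21) + 36) = 16981 + (7 + 3830/2121 + 36) = 16981 + 95033/2121 = 36111734/2121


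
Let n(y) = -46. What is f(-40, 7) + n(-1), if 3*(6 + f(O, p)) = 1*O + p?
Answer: -63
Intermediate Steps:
f(O, p) = -6 + O/3 + p/3 (f(O, p) = -6 + (1*O + p)/3 = -6 + (O + p)/3 = -6 + (O/3 + p/3) = -6 + O/3 + p/3)
f(-40, 7) + n(-1) = (-6 + (1/3)*(-40) + (1/3)*7) - 46 = (-6 - 40/3 + 7/3) - 46 = -17 - 46 = -63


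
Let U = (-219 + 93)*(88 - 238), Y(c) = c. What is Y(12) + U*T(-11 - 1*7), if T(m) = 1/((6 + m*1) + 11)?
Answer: -18888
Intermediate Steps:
T(m) = 1/(17 + m) (T(m) = 1/((6 + m) + 11) = 1/(17 + m))
U = 18900 (U = -126*(-150) = 18900)
Y(12) + U*T(-11 - 1*7) = 12 + 18900/(17 + (-11 - 1*7)) = 12 + 18900/(17 + (-11 - 7)) = 12 + 18900/(17 - 18) = 12 + 18900/(-1) = 12 + 18900*(-1) = 12 - 18900 = -18888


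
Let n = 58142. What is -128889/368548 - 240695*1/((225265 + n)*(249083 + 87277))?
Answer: -614333093216257/1756624678499448 ≈ -0.34972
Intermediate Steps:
-128889/368548 - 240695*1/((225265 + n)*(249083 + 87277)) = -128889/368548 - 240695*1/((225265 + 58142)*(249083 + 87277)) = -128889*1/368548 - 240695/(336360*283407) = -128889/368548 - 240695/95326778520 = -128889/368548 - 240695*1/95326778520 = -128889/368548 - 48139/19065355704 = -614333093216257/1756624678499448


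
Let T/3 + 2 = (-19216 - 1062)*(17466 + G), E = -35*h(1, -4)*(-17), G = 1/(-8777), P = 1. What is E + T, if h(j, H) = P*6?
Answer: -9325765012326/8777 ≈ -1.0625e+9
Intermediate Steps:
h(j, H) = 6 (h(j, H) = 1*6 = 6)
G = -1/8777 ≈ -0.00011393
E = 3570 (E = -35*6*(-17) = -210*(-17) = 3570)
T = -9325796346216/8777 (T = -6 + 3*((-19216 - 1062)*(17466 - 1/8777)) = -6 + 3*(-20278*153299081/8777) = -6 + 3*(-3108598764518/8777) = -6 - 9325796293554/8777 = -9325796346216/8777 ≈ -1.0625e+9)
E + T = 3570 - 9325796346216/8777 = -9325765012326/8777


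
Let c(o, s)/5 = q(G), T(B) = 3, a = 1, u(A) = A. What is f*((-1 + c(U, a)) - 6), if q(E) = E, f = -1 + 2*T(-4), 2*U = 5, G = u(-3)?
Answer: -110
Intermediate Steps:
G = -3
U = 5/2 (U = (1/2)*5 = 5/2 ≈ 2.5000)
f = 5 (f = -1 + 2*3 = -1 + 6 = 5)
c(o, s) = -15 (c(o, s) = 5*(-3) = -15)
f*((-1 + c(U, a)) - 6) = 5*((-1 - 15) - 6) = 5*(-16 - 6) = 5*(-22) = -110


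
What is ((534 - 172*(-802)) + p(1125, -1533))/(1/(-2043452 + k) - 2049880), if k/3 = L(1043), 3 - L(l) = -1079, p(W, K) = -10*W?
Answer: -259571328968/4182177475281 ≈ -0.062066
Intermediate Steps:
L(l) = 1082 (L(l) = 3 - 1*(-1079) = 3 + 1079 = 1082)
k = 3246 (k = 3*1082 = 3246)
((534 - 172*(-802)) + p(1125, -1533))/(1/(-2043452 + k) - 2049880) = ((534 - 172*(-802)) - 10*1125)/(1/(-2043452 + 3246) - 2049880) = ((534 + 137944) - 11250)/(1/(-2040206) - 2049880) = (138478 - 11250)/(-1/2040206 - 2049880) = 127228/(-4182177475281/2040206) = 127228*(-2040206/4182177475281) = -259571328968/4182177475281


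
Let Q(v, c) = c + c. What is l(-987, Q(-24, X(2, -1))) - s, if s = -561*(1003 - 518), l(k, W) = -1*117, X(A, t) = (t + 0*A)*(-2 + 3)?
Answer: 271968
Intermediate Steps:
X(A, t) = t (X(A, t) = (t + 0)*1 = t*1 = t)
Q(v, c) = 2*c
l(k, W) = -117
s = -272085 (s = -561*485 = -272085)
l(-987, Q(-24, X(2, -1))) - s = -117 - 1*(-272085) = -117 + 272085 = 271968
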